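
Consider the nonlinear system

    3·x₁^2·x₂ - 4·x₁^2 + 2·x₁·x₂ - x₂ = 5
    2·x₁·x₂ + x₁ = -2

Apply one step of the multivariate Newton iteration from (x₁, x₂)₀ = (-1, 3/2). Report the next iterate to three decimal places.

(3.500, 9.500)

At (-1, 3/2): F = (-9.000, -2.000).
Jacobian J = [[6·x₁·x₂ - 8·x₁ + 2·x₂, 3·x₁^2 + 2·x₁ - 1], [2·x₂ + 1, 2·x₁]].
At the point, J = [[2.000, 0.000], [4.000, -2.000]] (det J = -4.000).
Solving J·Δ = −F gives Δ = (4.500, 8.000).
Then the next iterate is (x₁, x₂)₁ = (3.500, 9.500).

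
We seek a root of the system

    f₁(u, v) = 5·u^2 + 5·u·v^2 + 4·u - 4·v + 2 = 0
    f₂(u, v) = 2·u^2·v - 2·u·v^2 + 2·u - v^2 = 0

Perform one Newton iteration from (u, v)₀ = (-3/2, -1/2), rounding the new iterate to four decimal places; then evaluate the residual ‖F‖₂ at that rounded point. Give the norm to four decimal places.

2.4746

At (-3/2, -1/2): F = (7.3750, -4.7500).
Jacobian J = [[10·u + 5·v^2 + 4, 10·u·v - 4], [4·u·v - 2·v^2 + 2, 2·u^2 - 4·u·v - 2·v]].
At the point, J = [[-9.7500, 3.5000], [4.5000, 2.5000]] (det J = -40.1250).
Solving J·Δ = −F gives Δ = (0.8738, 0.3271).
Then the next iterate is (u, v)₁ = (-0.6262, -0.1729).
Re-evaluating at (-0.6262, -0.1729): F = (2.053833, -1.380452), so ‖F‖₂ = 2.4746.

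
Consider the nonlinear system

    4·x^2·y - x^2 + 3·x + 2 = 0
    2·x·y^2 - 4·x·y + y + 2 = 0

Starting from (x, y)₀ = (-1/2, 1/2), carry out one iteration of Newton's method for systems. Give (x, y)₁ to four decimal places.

At (-1/2, 1/2): F = (0.7500, 3.2500).
Jacobian J = [[8·x·y - 2·x + 3, 4·x^2], [2·y^2 - 4·y, 4·x·y - 4·x + 1]].
At the point, J = [[2.0000, 1.0000], [-1.5000, 2.0000]] (det J = 5.5000).
Solving J·Δ = −F gives Δ = (0.3182, -1.3864).
Then the next iterate is (x, y)₁ = (-0.1818, -0.8864).

(-0.1818, -0.8864)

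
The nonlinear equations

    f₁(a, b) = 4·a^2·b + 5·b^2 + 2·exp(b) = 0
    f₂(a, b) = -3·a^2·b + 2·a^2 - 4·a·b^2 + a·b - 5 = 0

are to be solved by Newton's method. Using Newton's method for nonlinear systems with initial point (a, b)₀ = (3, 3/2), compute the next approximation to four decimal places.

(1.2060, 1.3394)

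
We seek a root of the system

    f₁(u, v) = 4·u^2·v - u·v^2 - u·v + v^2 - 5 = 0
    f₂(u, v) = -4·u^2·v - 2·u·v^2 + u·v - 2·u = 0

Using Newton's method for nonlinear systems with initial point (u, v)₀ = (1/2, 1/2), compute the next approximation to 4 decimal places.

(-3.4706, 10.0882)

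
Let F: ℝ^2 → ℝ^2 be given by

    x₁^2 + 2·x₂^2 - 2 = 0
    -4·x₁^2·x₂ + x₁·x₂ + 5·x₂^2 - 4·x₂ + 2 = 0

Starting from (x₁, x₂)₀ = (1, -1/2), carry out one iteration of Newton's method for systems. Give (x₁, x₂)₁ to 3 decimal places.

At (1, -1/2): F = (-0.500, 6.750).
Jacobian J = [[2·x₁, 4·x₂], [-8·x₁·x₂ + x₂, -4·x₁^2 + x₁ + 10·x₂ - 4]].
At the point, J = [[2.000, -2.000], [3.500, -12.000]] (det J = -17.000).
Solving J·Δ = −F gives Δ = (1.147, 0.897).
Then the next iterate is (x₁, x₂)₁ = (2.147, 0.397).

(2.147, 0.397)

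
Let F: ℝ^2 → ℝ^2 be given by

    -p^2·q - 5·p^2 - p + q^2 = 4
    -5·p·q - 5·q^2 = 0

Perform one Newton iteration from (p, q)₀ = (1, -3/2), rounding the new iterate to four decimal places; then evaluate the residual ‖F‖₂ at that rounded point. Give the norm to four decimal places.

4.9734

At (1, -3/2): F = (-6.2500, -3.7500).
Jacobian J = [[-2·p·q - 10·p - 1, -p^2 + 2·q], [-5·q, -5·p - 10·q]].
At the point, J = [[-8.0000, -4.0000], [7.5000, 10.0000]] (det J = -50.0000).
Solving J·Δ = −F gives Δ = (-1.5500, 1.5375).
Then the next iterate is (p, q)₁ = (-0.5500, 0.0375).
Re-evaluating at (-0.5500, 0.0375): F = (-4.972438, 0.096094), so ‖F‖₂ = 4.9734.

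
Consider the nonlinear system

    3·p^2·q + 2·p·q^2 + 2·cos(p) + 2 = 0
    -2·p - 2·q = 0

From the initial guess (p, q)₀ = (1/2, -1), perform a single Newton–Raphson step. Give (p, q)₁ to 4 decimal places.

At (1/2, -1): F = (4.005165, 1.0000).
Jacobian J = [[6·p·q + 2·q^2 - 2·sin(p), 3·p^2 + 4·p·q], [-2, -2]].
At the point, J = [[-1.958851, -1.2500], [-2.0000, -2.0000]] (det J = 1.417702).
Solving J·Δ = −F gives Δ = (4.7685, -4.2685).
Then the next iterate is (p, q)₁ = (5.2685, -5.2685).

(5.2685, -5.2685)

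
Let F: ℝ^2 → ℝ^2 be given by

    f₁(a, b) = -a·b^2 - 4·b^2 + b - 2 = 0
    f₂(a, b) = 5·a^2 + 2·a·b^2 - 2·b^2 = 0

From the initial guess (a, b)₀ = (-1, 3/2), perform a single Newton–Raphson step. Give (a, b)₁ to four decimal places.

At (-1, 3/2): F = (-7.2500, -4.0000).
Jacobian J = [[-b^2, -2·a·b - 8·b + 1], [10·a + 2·b^2, 4·a·b - 4·b]].
At the point, J = [[-2.2500, -8.0000], [-5.5000, -12.0000]] (det J = -17.0000).
Solving J·Δ = −F gives Δ = (3.2353, -1.8162).
Then the next iterate is (a, b)₁ = (2.2353, -0.3162).

(2.2353, -0.3162)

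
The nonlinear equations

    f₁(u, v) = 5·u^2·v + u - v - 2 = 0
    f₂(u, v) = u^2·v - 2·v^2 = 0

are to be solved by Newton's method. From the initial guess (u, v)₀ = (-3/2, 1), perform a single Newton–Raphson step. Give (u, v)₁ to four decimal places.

(-1.2398, 0.6968)

At (-3/2, 1): F = (6.7500, 0.2500).
Jacobian J = [[10·u·v + 1, 5·u^2 - 1], [2·u·v, u^2 - 4·v]].
At the point, J = [[-14.0000, 10.2500], [-3.0000, -1.7500]] (det J = 55.2500).
Solving J·Δ = −F gives Δ = (0.2602, -0.3032).
Then the next iterate is (u, v)₁ = (-1.2398, 0.6968).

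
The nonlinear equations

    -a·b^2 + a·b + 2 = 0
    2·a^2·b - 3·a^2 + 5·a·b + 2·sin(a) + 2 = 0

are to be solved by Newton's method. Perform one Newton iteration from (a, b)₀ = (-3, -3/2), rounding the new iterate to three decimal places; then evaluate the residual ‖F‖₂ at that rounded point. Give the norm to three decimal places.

At (-3, -3/2): F = (13.250, -29.78224).
Jacobian J = [[-b^2 + b, -2·a·b + a], [4·a·b - 6·a + 5·b + 2·cos(a), 2·a^2 + 5·a]].
At the point, J = [[-3.750, -12.000], [26.52002, 3.000]] (det J = 306.99018).
Solving J·Δ = −F gives Δ = (1.035, 0.781).
Then the next iterate is (a, b)₁ = (-1.965, -0.719).
Re-evaluating at (-1.965, -0.719): F = (4.42866, -9.91855), so ‖F‖₂ = 10.862.

10.862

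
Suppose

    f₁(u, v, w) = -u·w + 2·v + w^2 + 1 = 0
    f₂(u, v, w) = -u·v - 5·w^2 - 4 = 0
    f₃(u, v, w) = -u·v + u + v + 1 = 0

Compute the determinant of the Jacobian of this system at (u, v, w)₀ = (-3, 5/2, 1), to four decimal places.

-37.5000

J = [[-w, 2, -u + 2·w], [-v, -u, -10·w], [-v + 1, -u + 1, 0]].
At the point, J = [[-1.0000, 2.0000, 5.0000], [-2.5000, 3.0000, -10.0000], [-1.5000, 4.0000, 0.0000]].
det J = -37.5000.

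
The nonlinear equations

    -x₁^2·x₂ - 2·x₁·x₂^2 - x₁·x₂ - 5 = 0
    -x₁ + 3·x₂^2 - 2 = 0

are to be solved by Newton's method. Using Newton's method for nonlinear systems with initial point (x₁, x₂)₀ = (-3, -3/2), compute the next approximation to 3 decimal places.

At (-3, -3/2): F = (17.500, 7.750).
Jacobian J = [[-2·x₁·x₂ - 2·x₂^2 - x₂, -x₁^2 - 4·x₁·x₂ - x₁], [-1, 6·x₂]].
At the point, J = [[-12.000, -24.000], [-1.000, -9.000]] (det J = 84.000).
Solving J·Δ = −F gives Δ = (-0.339, 0.899).
Then the next iterate is (x₁, x₂)₁ = (-3.339, -0.601).

(-3.339, -0.601)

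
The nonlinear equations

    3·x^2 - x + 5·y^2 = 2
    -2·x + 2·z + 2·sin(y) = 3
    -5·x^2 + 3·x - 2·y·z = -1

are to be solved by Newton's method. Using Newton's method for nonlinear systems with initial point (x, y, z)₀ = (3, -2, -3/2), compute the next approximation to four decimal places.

(2.8126, -0.0593, 6.0295)

At (3, -2, -3/2): F = (42.0000, -13.818595, -41.0000).
Jacobian J = [[6·x - 1, 10·y, 0], [-2, 2·cos(y), 2], [-10·x + 3, -2·z, -2·y]].
At the point, J = [[17.0000, -20.0000, 0.0000], [-2.0000, -0.832294, 2.0000], [-27.0000, 3.0000, 4.0000]] (det J = 761.404030).
Solving J·Δ = −F gives Δ = (-0.1874, 1.9407, 7.5295).
Then the next iterate is (x, y, z)₁ = (2.8126, -0.0593, 6.0295).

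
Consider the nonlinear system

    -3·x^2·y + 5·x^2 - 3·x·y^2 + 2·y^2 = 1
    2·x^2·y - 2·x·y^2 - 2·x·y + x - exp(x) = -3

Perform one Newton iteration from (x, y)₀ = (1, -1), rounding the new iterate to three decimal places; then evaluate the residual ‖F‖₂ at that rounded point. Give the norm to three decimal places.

At (1, -1): F = (6.000, -0.71828).
Jacobian J = [[-6·x·y + 10·x - 3·y^2, -3·x^2 - 6·x·y + 4·y], [4·x·y - 2·y^2 - 2·y - exp(x) + 1, 2·x^2 - 4·x·y - 2·x]].
At the point, J = [[13.000, -1.000], [-5.71828, 4.000]] (det J = 46.28172).
Solving J·Δ = −F gives Δ = (-0.503, -0.540).
Then the next iterate is (x, y)₁ = (0.497, -1.540).
Re-evaluating at (0.497, -1.540): F = (2.58337, 0.26582), so ‖F‖₂ = 2.597.

2.597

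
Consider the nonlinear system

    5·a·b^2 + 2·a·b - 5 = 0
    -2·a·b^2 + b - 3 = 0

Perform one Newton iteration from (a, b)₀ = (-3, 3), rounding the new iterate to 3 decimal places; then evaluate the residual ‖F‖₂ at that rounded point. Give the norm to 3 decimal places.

82.584

At (-3, 3): F = (-158.000, 54.000).
Jacobian J = [[5·b^2 + 2·b, 10·a·b + 2·a], [-2·b^2, -4·a·b + 1]].
At the point, J = [[51.000, -96.000], [-18.000, 37.000]] (det J = 159.000).
Solving J·Δ = −F gives Δ = (4.164, 0.566).
Then the next iterate is (a, b)₁ = (1.164, 3.566).
Re-evaluating at (1.164, 3.566): F = (77.31084, -29.03768), so ‖F‖₂ = 82.584.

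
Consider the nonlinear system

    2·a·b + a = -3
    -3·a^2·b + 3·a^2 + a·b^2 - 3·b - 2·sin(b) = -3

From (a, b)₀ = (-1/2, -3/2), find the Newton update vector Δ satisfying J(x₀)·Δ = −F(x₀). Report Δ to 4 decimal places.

At (-1/2, -3/2): F = (4.0000, 10.244990).
Jacobian J = [[2·b + 1, 2·a], [-6·a·b + 6·a + b^2, -3·a^2 + 2·a·b - 2·cos(b) - 3]].
At the point, J = [[-2.0000, -1.0000], [-5.2500, -2.391474]] (det J = -0.467051).
Solving J·Δ = −F gives Δ = (1.4540, 1.0920).

(1.4540, 1.0920)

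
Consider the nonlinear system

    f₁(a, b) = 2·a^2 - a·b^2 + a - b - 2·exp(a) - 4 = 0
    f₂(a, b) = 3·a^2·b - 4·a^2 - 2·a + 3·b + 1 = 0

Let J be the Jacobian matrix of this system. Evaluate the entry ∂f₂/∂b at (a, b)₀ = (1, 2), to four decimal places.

6.0000

∂f₂/∂b = 3·a^2 + 3.
At (1, 2) this is 6.0000.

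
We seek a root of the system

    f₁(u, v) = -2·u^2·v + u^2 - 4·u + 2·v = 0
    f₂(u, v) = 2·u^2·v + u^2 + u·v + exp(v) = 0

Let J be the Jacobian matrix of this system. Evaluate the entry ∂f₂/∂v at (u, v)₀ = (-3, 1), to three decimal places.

17.718

∂f₂/∂v = 2·u^2 + u + exp(v).
At (-3, 1) this is 17.718.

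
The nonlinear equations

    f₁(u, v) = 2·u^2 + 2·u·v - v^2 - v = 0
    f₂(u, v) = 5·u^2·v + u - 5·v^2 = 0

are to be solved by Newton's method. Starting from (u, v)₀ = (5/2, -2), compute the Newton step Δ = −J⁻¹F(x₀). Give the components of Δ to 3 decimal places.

(-0.952, 0.651)

At (5/2, -2): F = (0.500, -80.000).
Jacobian J = [[4·u + 2·v, 2·u - 2·v - 1], [10·u·v + 1, 5·u^2 - 10·v]].
At the point, J = [[6.000, 8.000], [-49.000, 51.250]] (det J = 699.500).
Solving J·Δ = −F gives Δ = (-0.952, 0.651).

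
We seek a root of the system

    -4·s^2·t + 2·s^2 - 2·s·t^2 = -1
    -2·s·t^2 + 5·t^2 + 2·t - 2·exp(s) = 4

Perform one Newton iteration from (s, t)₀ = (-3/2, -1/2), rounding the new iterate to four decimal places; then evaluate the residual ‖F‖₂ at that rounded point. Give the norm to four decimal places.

0.9132

At (-3/2, -1/2): F = (10.7500, -3.446260).
Jacobian J = [[-8·s·t + 4·s - 2·t^2, -4·s^2 - 4·s·t], [-2·t^2 - 2·exp(s), -4·s·t + 10·t + 2]].
At the point, J = [[-12.5000, -12.0000], [-0.946260, -6.0000]] (det J = 63.644876).
Solving J·Δ = −F gives Δ = (1.6632, -0.8367).
Then the next iterate is (s, t)₁ = (0.1632, -1.3367).
Re-evaluating at (0.1632, -1.3367): F = (0.612476, -0.677311), so ‖F‖₂ = 0.9132.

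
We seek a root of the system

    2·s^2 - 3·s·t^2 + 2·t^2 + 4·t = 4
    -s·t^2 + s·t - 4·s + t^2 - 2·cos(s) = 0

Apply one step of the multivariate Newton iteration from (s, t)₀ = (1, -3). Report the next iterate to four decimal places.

(0.5190, -1.8064)

At (1, -3): F = (-23.0000, -8.080605).
Jacobian J = [[4·s - 3·t^2, -6·s·t + 4·t + 4], [-t^2 + t + 2·sin(s) - 4, -2·s·t + s + 2·t]].
At the point, J = [[-23.0000, 10.0000], [-14.317058, 1.0000]] (det J = 120.170580).
Solving J·Δ = −F gives Δ = (-0.4810, 1.1936).
Then the next iterate is (s, t)₁ = (0.5190, -1.8064).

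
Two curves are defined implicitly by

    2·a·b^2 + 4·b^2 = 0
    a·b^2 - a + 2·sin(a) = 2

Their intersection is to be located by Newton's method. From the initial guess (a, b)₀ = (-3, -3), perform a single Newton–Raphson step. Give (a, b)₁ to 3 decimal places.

(-2.966, -1.551)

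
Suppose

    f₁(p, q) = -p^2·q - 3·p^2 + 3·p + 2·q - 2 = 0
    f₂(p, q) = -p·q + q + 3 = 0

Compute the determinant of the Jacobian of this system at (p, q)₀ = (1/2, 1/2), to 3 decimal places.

0.625

J = [[-2·p·q - 6·p + 3, -p^2 + 2], [-q, -p + 1]].
At the point, J = [[-0.500, 1.750], [-0.500, 0.500]].
det J = 0.625.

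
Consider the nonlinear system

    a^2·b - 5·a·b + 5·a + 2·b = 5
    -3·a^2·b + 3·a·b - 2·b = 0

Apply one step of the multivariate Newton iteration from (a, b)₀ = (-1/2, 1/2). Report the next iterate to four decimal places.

(0.9011, 0.9890)

At (-1/2, 1/2): F = (-5.1250, -2.1250).
Jacobian J = [[2·a·b - 5·b + 5, a^2 - 5·a + 2], [-6·a·b + 3·b, -3·a^2 + 3·a - 2]].
At the point, J = [[2.0000, 4.7500], [3.0000, -4.2500]] (det J = -22.7500).
Solving J·Δ = −F gives Δ = (1.4011, 0.4890).
Then the next iterate is (a, b)₁ = (0.9011, 0.9890).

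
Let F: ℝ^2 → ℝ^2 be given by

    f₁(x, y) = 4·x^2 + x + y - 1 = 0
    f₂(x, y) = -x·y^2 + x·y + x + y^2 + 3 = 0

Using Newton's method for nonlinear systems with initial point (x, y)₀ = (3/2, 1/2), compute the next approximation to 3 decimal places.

(1.085, -4.106)

At (3/2, 1/2): F = (10.000, 5.125).
Jacobian J = [[8·x + 1, 1], [-y^2 + y + 1, -2·x·y + x + 2·y]].
At the point, J = [[13.000, 1.000], [1.250, 1.000]] (det J = 11.750).
Solving J·Δ = −F gives Δ = (-0.415, -4.606).
Then the next iterate is (x, y)₁ = (1.085, -4.106).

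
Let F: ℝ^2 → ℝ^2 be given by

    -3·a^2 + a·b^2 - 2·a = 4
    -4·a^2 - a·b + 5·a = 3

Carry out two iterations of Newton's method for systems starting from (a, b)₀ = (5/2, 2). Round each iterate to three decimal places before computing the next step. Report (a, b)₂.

(0.430, 2.404)

At (5/2, 2): F = (-17.750, -20.500).
Jacobian J = [[-6·a + b^2 - 2, 2·a·b], [-8·a - b + 5, -a]].
At the point, J = [[-13.000, 10.000], [-17.000, -2.500]] (det J = 202.500).
Solving J·Δ = −F gives Δ = (-1.231, 0.174).
Then the next iterate is (a, b)₁ = (1.269, 2.174).
Round to (1.269, 2.174) and repeat: F = (-5.37144, -5.85525), J = [[-4.88772, 5.51761], [-7.326, -1.269]].
Δ = (-0.839, 0.230), so (a, b)₂ = (0.430, 2.404).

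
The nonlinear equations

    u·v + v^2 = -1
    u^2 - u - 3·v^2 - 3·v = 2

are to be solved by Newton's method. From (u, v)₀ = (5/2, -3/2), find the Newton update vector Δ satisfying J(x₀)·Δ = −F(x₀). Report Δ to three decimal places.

(-0.464, 0.393)

At (5/2, -3/2): F = (-0.500, -0.500).
Jacobian J = [[v, u + 2·v], [2·u - 1, -6·v - 3]].
At the point, J = [[-1.500, -0.500], [4.000, 6.000]] (det J = -7.000).
Solving J·Δ = −F gives Δ = (-0.464, 0.393).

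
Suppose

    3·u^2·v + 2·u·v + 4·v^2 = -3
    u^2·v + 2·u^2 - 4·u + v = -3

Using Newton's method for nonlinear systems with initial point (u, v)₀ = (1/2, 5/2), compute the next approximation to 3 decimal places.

(13.158, -6.263)

At (1/2, 5/2): F = (32.375, 4.625).
Jacobian J = [[6·u·v + 2·v, 3·u^2 + 2·u + 8·v], [2·u·v + 4·u - 4, u^2 + 1]].
At the point, J = [[12.500, 21.750], [0.500, 1.250]] (det J = 4.750).
Solving J·Δ = −F gives Δ = (12.658, -8.763).
Then the next iterate is (u, v)₁ = (13.158, -6.263).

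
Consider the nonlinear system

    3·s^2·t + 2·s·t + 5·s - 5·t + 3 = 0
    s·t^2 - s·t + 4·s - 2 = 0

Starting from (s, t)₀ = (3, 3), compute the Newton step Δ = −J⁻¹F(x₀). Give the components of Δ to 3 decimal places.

At (3, 3): F = (102.000, 28.000).
Jacobian J = [[6·s·t + 2·t + 5, 3·s^2 + 2·s - 5], [t^2 - t + 4, 2·s·t - s]].
At the point, J = [[65.000, 28.000], [10.000, 15.000]] (det J = 695.000).
Solving J·Δ = −F gives Δ = (-1.073, -1.151).

(-1.073, -1.151)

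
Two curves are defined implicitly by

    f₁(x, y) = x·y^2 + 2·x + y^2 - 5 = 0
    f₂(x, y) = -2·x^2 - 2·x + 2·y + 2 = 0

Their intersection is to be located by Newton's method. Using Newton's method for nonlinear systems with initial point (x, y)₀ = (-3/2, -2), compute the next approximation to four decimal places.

(1.7500, -6.7500)

At (-3/2, -2): F = (-10.0000, -3.5000).
Jacobian J = [[y^2 + 2, 2·x·y + 2·y], [-4·x - 2, 2]].
At the point, J = [[6.0000, 2.0000], [4.0000, 2.0000]] (det J = 4.0000).
Solving J·Δ = −F gives Δ = (3.2500, -4.7500).
Then the next iterate is (x, y)₁ = (1.7500, -6.7500).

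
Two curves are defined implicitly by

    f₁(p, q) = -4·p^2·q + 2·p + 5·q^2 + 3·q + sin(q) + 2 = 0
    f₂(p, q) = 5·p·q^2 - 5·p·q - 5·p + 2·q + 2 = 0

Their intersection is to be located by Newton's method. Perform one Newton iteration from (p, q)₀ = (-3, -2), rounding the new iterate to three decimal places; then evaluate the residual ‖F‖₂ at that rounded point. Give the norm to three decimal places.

31.698

At (-3, -2): F = (81.09070, -77.000).
Jacobian J = [[-8·p·q + 2, -4·p^2 + 10·q + cos(q) + 3], [5·q^2 - 5·q - 5, 10·p·q - 5·p + 2]].
At the point, J = [[-46.000, -53.41615], [25.000, 77.000]] (det J = -2206.59633).
Solving J·Δ = −F gives Δ = (0.966, 0.686).
Then the next iterate is (p, q)₁ = (-2.034, -1.314).
Re-evaluating at (-2.034, -1.314): F = (23.40066, -21.38086), so ‖F‖₂ = 31.698.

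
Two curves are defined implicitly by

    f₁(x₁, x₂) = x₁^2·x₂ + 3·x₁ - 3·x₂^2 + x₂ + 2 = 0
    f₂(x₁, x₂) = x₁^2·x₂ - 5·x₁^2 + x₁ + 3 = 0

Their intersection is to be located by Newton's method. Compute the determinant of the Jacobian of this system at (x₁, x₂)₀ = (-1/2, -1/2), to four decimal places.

-26.7500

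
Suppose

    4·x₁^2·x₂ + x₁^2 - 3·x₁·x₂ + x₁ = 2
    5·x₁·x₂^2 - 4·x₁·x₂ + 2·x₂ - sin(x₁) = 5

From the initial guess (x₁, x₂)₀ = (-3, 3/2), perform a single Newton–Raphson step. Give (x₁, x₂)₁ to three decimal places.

(-1.739, 1.186)

At (-3, 3/2): F = (71.500, -17.60888).
Jacobian J = [[8·x₁·x₂ + 2·x₁ - 3·x₂ + 1, 4·x₁^2 - 3·x₁], [5·x₂^2 - 4·x₂ - cos(x₁), 10·x₁·x₂ - 4·x₁ + 2]].
At the point, J = [[-45.500, 45.000], [6.23999, -31.000]] (det J = 1129.70034).
Solving J·Δ = −F gives Δ = (1.261, -0.314).
Then the next iterate is (x₁, x₂)₁ = (-1.739, 1.186).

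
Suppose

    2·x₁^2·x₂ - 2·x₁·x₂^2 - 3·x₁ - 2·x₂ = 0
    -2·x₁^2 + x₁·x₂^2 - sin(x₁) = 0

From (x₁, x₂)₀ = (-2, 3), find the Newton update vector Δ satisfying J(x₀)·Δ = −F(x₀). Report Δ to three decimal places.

(-1.868, -4.802)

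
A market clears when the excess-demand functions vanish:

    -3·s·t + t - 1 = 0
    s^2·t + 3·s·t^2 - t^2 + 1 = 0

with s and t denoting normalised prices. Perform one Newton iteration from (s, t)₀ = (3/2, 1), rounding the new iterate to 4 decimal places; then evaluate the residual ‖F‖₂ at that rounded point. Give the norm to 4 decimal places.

At (3/2, 1): F = (-4.5000, 6.7500).
Jacobian J = [[-3·t, -3·s + 1], [2·s·t + 3·t^2, s^2 + 6·s·t - 2·t]].
At the point, J = [[-3.0000, -3.5000], [6.0000, 9.2500]] (det J = -6.7500).
Solving J·Δ = −F gives Δ = (-2.6667, 1.0000).
Then the next iterate is (s, t)₁ = (-1.1667, 2.0000).
Re-evaluating at (-1.1667, 2.0000): F = (8.0002, -14.278022), so ‖F‖₂ = 16.3666.

16.3666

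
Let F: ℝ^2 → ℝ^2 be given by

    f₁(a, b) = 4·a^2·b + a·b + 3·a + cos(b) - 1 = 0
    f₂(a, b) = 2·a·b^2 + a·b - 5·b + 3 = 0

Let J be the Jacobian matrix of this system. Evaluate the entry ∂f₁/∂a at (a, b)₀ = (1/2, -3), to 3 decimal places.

-12.000

∂f₁/∂a = 8·a·b + b + 3.
At (1/2, -3) this is -12.000.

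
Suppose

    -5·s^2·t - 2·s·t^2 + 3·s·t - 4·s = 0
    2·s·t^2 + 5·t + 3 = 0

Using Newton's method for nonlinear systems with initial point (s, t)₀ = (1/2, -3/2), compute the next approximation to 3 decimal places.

At (1/2, -3/2): F = (-4.625, -2.250).
Jacobian J = [[-10·s·t - 2·t^2 + 3·t - 4, -5·s^2 - 4·s·t + 3·s], [2·t^2, 4·s·t + 5]].
At the point, J = [[-5.500, 3.250], [4.500, 2.000]] (det J = -25.625).
Solving J·Δ = −F gives Δ = (-0.076, 1.295).
Then the next iterate is (s, t)₁ = (0.424, -0.205).

(0.424, -0.205)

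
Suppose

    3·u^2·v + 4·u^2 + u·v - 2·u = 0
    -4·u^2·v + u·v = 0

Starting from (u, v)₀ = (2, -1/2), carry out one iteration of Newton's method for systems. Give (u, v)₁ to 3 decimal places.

(1.200, -0.429)

At (2, -1/2): F = (5.000, 7.000).
Jacobian J = [[6·u·v + 8·u + v - 2, 3·u^2 + u], [-8·u·v + v, -4·u^2 + u]].
At the point, J = [[7.500, 14.000], [7.500, -14.000]] (det J = -210.000).
Solving J·Δ = −F gives Δ = (-0.800, 0.071).
Then the next iterate is (u, v)₁ = (1.200, -0.429).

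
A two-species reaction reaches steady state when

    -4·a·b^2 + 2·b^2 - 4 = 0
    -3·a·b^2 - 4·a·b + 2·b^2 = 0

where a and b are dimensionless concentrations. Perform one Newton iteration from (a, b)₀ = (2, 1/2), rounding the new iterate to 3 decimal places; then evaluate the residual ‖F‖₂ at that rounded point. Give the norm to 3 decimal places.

121.401

At (2, 1/2): F = (-5.500, -5.000).
Jacobian J = [[-4·b^2, -8·a·b + 4·b], [-3·b^2 - 4·b, -6·a·b - 4·a + 4·b]].
At the point, J = [[-1.000, -6.000], [-2.750, -12.000]] (det J = -4.500).
Solving J·Δ = −F gives Δ = (8.000, -2.250).
Then the next iterate is (a, b)₁ = (10.000, -1.750).
Re-evaluating at (10.000, -1.750): F = (-120.375, -15.750), so ‖F‖₂ = 121.401.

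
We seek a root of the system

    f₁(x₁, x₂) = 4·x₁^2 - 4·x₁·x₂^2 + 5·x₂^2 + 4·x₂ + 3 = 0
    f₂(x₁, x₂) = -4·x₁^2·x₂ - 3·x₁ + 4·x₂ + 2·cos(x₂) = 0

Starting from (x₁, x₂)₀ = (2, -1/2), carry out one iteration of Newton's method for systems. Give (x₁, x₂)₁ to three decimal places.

(1.044, -0.774)

At (2, -1/2): F = (16.250, 1.75517).
Jacobian J = [[8·x₁ - 4·x₂^2, -8·x₁·x₂ + 10·x₂ + 4], [-8·x₁·x₂ - 3, -4·x₁^2 - 2·sin(x₂) + 4]].
At the point, J = [[15.000, 7.000], [5.000, -11.04115]] (det J = -200.61723).
Solving J·Δ = −F gives Δ = (-0.956, -0.274).
Then the next iterate is (x₁, x₂)₁ = (1.044, -0.774).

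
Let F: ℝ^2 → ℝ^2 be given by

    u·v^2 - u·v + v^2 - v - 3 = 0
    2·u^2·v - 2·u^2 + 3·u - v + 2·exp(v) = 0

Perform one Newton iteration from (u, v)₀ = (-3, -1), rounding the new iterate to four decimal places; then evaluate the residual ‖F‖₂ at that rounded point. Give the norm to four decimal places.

13.2035

At (-3, -1): F = (-7.0000, -43.264241).
Jacobian J = [[v^2 - v, 2·u·v - u + 2·v - 1], [4·u·v - 4·u + 3, 2·u^2 + 2·exp(v) - 1]].
At the point, J = [[2.0000, 6.0000], [27.0000, 17.735759]] (det J = -126.528482).
Solving J·Δ = −F gives Δ = (1.0704, 0.8099).
Then the next iterate is (u, v)₁ = (-1.9296, -0.1901).
Re-evaluating at (-1.9296, -0.1901): F = (-3.210311, -12.807279), so ‖F‖₂ = 13.2035.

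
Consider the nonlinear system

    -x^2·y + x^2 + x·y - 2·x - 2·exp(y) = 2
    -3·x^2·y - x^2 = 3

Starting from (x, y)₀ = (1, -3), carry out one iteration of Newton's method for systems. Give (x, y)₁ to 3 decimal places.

(2.323, 5.721)

At (1, -3): F = (-3.09957, 5.000).
Jacobian J = [[-2·x·y + 2·x + y - 2, -x^2 + x - 2·exp(y)], [-6·x·y - 2·x, -3·x^2]].
At the point, J = [[3.000, -0.09957], [16.000, -3.000]] (det J = -7.40681).
Solving J·Δ = −F gives Δ = (1.323, 8.721).
Then the next iterate is (x, y)₁ = (2.323, 5.721).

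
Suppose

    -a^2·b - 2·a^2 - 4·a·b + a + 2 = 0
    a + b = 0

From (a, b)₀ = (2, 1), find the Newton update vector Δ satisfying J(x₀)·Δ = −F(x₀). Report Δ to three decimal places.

(6.667, -9.667)

At (2, 1): F = (-16.000, 3.000).
Jacobian J = [[-2·a·b - 4·a - 4·b + 1, -a^2 - 4·a], [1, 1]].
At the point, J = [[-15.000, -12.000], [1.000, 1.000]] (det J = -3.000).
Solving J·Δ = −F gives Δ = (6.667, -9.667).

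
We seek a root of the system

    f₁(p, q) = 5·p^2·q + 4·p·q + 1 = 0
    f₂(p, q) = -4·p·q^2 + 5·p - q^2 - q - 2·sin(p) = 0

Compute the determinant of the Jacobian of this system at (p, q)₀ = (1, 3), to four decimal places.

-1013.2746

J = [[10·p·q + 4·q, 5·p^2 + 4·p], [-4·q^2 - 2·cos(p) + 5, -8·p·q - 2·q - 1]].
At the point, J = [[42.0000, 9.0000], [-32.080605, -31.0000]].
det J = -1013.2746.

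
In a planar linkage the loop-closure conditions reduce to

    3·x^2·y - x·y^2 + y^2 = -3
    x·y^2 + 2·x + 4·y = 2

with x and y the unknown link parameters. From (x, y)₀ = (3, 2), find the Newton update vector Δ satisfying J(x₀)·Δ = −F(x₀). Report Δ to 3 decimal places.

At (3, 2): F = (49.000, 24.000).
Jacobian J = [[6·x·y - y^2, 3·x^2 - 2·x·y + 2·y], [y^2 + 2, 2·x·y + 4]].
At the point, J = [[32.000, 19.000], [6.000, 16.000]] (det J = 398.000).
Solving J·Δ = −F gives Δ = (-0.824, -1.191).

(-0.824, -1.191)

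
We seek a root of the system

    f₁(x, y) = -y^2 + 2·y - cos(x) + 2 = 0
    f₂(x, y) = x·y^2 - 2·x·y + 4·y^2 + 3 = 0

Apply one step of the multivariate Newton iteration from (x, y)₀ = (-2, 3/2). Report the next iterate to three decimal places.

At (-2, 3/2): F = (3.16615, 13.500).
Jacobian J = [[sin(x), -2·y + 2], [y^2 - 2·y, 2·x·y - 2·x + 8·y]].
At the point, J = [[-0.90930, -1.000], [-0.750, 10.000]] (det J = -9.84297).
Solving J·Δ = −F gives Δ = (4.588, -1.006).
Then the next iterate is (x, y)₁ = (2.588, 0.494).

(2.588, 0.494)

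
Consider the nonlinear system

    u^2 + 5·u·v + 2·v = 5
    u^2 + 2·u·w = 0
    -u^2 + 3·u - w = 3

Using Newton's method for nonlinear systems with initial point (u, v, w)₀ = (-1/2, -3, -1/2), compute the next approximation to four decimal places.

At (-1/2, -3, -1/2): F = (-3.2500, 0.7500, -4.2500).
Jacobian J = [[2·u + 5·v, 5·u + 2, 0], [2·u + 2·w, 0, 2·u], [-2·u + 3, 0, -1]].
At the point, J = [[-16.0000, -0.5000, 0.0000], [-2.0000, 0.0000, -1.0000], [4.0000, 0.0000, -1.0000]] (det J = 3.0000).
Solving J·Δ = −F gives Δ = (0.8333, -33.1667, -0.9167).
Then the next iterate is (u, v, w)₁ = (0.3333, -36.1667, -1.4167).

(0.3333, -36.1667, -1.4167)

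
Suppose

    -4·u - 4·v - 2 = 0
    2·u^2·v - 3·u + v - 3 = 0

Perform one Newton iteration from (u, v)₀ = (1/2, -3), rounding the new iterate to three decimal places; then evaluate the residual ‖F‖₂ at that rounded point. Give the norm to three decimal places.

At (1/2, -3): F = (8.000, -9.000).
Jacobian J = [[-4, -4], [4·u·v - 3, 2·u^2 + 1]].
At the point, J = [[-4.000, -4.000], [-9.000, 1.500]] (det J = -42.000).
Solving J·Δ = −F gives Δ = (-0.571, 2.571).
Then the next iterate is (u, v)₁ = (-0.071, -0.429).
Re-evaluating at (-0.071, -0.429): F = (0.000, -3.22033), so ‖F‖₂ = 3.220.

3.220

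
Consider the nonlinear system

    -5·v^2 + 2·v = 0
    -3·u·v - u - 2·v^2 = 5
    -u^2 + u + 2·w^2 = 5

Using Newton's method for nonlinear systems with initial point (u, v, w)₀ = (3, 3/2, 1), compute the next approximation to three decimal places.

(0.003, 0.865, -0.496)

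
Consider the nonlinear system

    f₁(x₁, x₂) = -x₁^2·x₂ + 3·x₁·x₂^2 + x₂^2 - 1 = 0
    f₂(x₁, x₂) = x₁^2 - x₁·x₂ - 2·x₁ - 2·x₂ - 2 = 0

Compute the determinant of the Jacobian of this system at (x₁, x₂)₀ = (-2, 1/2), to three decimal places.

J = [[-2·x₁·x₂ + 3·x₂^2, -x₁^2 + 6·x₁·x₂ + 2·x₂], [2·x₁ - x₂ - 2, -x₁ - 2]].
At the point, J = [[2.750, -9.000], [-6.500, 0.000]].
det J = -58.500.

-58.500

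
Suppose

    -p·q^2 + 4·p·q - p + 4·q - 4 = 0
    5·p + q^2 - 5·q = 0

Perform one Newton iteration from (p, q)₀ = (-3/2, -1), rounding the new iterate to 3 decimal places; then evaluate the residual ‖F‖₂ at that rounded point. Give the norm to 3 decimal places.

0.069

At (-3/2, -1): F = (1.000, -1.500).
Jacobian J = [[-q^2 + 4·q - 1, -2·p·q + 4·p + 4], [5, 2·q - 5]].
At the point, J = [[-6.000, -5.000], [5.000, -7.000]] (det J = 67.000).
Solving J·Δ = −F gives Δ = (0.216, -0.060).
Then the next iterate is (p, q)₁ = (-1.284, -1.060).
Re-evaluating at (-1.284, -1.060): F = (-0.06914, 0.00360), so ‖F‖₂ = 0.069.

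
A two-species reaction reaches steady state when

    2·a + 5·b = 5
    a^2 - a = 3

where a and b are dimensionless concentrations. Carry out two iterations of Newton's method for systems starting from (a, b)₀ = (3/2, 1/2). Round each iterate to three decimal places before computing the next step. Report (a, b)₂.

At (3/2, 1/2): F = (0.500, -2.250).
Jacobian J = [[2, 5], [2·a - 1, 0]].
At the point, J = [[2.000, 5.000], [2.000, 0.000]] (det J = -10.000).
Solving J·Δ = −F gives Δ = (1.125, -0.550).
Then the next iterate is (a, b)₁ = (2.625, -0.050).
Round to (2.625, -0.050) and repeat: F = (0.000, 1.26562), J = [[2.000, 5.000], [4.250, 0.000]].
Δ = (-0.298, 0.119), so (a, b)₂ = (2.327, 0.069).

(2.327, 0.069)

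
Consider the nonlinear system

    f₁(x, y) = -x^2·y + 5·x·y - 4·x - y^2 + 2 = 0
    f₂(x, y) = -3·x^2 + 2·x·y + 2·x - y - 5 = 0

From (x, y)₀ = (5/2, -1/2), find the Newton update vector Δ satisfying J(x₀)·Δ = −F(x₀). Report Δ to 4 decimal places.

(-1.2273, 0.8918)

At (5/2, -1/2): F = (-11.3750, -20.7500).
Jacobian J = [[-2·x·y + 5·y - 4, -x^2 + 5·x - 2·y], [-6·x + 2·y + 2, 2·x - 1]].
At the point, J = [[-4.0000, 7.2500], [-14.0000, 4.0000]] (det J = 85.5000).
Solving J·Δ = −F gives Δ = (-1.2273, 0.8918).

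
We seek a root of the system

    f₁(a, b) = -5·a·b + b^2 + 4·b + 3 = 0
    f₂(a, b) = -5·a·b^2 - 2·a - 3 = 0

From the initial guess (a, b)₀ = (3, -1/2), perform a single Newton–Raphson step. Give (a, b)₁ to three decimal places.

(-11.500, -2.792)

At (3, -1/2): F = (8.750, -12.750).
Jacobian J = [[-5·b, -5·a + 2·b + 4], [-5·b^2 - 2, -10·a·b]].
At the point, J = [[2.500, -12.000], [-3.250, 15.000]] (det J = -1.500).
Solving J·Δ = −F gives Δ = (-14.500, -2.292).
Then the next iterate is (a, b)₁ = (-11.500, -2.792).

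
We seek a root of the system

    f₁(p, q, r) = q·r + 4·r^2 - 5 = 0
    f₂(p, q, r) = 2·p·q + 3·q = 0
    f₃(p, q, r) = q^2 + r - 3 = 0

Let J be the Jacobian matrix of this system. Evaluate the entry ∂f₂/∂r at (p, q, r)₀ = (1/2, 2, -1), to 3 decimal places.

0.000

∂f₂/∂r = 0.
At (1/2, 2, -1) this is 0.000.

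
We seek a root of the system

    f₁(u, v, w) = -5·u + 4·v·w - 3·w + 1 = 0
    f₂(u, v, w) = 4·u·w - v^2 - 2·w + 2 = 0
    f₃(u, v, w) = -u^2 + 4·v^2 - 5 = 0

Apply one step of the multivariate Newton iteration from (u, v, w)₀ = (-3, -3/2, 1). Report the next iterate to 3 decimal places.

At (-3, -3/2, 1): F = (7.000, -14.250, -5.000).
Jacobian J = [[-5, 4·w, 4·v - 3], [4·w, -2·v, 4·u - 2], [-2·u, 8·v, 0]].
At the point, J = [[-5.000, 4.000, -9.000], [4.000, 3.000, -14.000], [6.000, -12.000, 0.000]] (det J = 1098.000).
Solving J·Δ = −F gives Δ = (2.341, 0.754, -0.188).
Then the next iterate is (u, v, w)₁ = (-0.659, -0.746, 0.812).

(-0.659, -0.746, 0.812)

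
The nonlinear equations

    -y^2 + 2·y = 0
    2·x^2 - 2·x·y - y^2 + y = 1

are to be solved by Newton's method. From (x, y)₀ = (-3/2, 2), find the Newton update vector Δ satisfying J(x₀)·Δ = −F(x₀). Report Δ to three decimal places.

At (-3/2, 2): F = (0.000, 7.500).
Jacobian J = [[0, -2·y + 2], [4·x - 2·y, -2·x - 2·y + 1]].
At the point, J = [[0.000, -2.000], [-10.000, 0.000]] (det J = -20.000).
Solving J·Δ = −F gives Δ = (0.750, 0.000).

(0.750, 0.000)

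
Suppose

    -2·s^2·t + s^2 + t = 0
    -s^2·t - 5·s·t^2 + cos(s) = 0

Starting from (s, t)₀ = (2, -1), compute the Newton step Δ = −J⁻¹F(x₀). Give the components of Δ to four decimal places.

At (2, -1): F = (11.0000, -6.416147).
Jacobian J = [[-4·s·t + 2·s, -2·s^2 + 1], [-2·s·t - 5·t^2 - sin(s), -s^2 - 10·s·t]].
At the point, J = [[12.0000, -7.0000], [-1.909297, 16.0000]] (det J = 178.634918).
Solving J·Δ = −F gives Δ = (-0.7338, 0.3134).

(-0.7338, 0.3134)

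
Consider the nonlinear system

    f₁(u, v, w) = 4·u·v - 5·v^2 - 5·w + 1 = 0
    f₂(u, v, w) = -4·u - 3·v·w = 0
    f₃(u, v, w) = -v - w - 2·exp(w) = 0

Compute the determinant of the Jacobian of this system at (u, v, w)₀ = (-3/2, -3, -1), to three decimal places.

J = [[4·v, 4·u - 10·v, -5], [-4, -3·w, -3·v], [0, -1, -2·exp(w) - 1]].
At the point, J = [[-12.000, 24.000, -5.000], [-4.000, 3.000, 9.000], [0.000, -1.000, -1.73576]].
det J = -232.146.

-232.146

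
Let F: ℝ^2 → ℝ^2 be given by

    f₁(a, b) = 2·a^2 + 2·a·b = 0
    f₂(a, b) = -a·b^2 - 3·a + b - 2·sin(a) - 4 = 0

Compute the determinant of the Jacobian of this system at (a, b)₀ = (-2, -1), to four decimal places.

17.3292

J = [[4·a + 2·b, 2·a], [-b^2 - 2·cos(a) - 3, -2·a·b + 1]].
At the point, J = [[-10.0000, -4.0000], [-3.167706, -3.0000]].
det J = 17.3292.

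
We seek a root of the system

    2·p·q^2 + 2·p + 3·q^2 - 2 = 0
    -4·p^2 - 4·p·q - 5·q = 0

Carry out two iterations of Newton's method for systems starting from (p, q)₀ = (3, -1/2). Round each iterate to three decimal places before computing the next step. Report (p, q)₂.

(0.905, -0.202)

At (3, -1/2): F = (6.250, -27.500).
Jacobian J = [[2·q^2 + 2, 4·p·q + 6·q], [-8·p - 4·q, -4·p - 5]].
At the point, J = [[2.500, -9.000], [-22.000, -17.000]] (det J = -240.500).
Solving J·Δ = −F gives Δ = (-1.471, 0.286).
Then the next iterate is (p, q)₁ = (1.529, -0.214).
Round to (1.529, -0.214) and repeat: F = (1.33543, -6.97254), J = [[2.09159, -2.59282], [-11.376, -11.116]].
Δ = (-0.624, 0.012), so (p, q)₂ = (0.905, -0.202).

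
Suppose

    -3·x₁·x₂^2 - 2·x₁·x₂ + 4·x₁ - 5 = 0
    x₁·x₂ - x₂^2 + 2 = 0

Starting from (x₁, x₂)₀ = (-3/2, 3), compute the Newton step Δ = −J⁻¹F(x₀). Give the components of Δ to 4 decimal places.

(-0.4412, -1.7098)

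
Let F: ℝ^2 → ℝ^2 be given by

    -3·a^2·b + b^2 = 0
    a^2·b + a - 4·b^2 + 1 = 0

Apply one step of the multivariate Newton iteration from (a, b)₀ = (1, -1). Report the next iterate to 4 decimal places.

At (1, -1): F = (4.0000, -3.0000).
Jacobian J = [[-6·a·b, -3·a^2 + 2·b], [2·a·b + 1, a^2 - 8·b]].
At the point, J = [[6.0000, -5.0000], [-1.0000, 9.0000]] (det J = 49.0000).
Solving J·Δ = −F gives Δ = (-0.4286, 0.2857).
Then the next iterate is (a, b)₁ = (0.5714, -0.7143).

(0.5714, -0.7143)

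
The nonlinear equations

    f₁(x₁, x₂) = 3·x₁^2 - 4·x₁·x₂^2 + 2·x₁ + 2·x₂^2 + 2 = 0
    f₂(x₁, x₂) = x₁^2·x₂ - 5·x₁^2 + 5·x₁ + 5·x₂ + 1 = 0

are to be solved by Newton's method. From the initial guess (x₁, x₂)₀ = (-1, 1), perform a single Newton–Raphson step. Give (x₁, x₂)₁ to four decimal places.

(-0.5588, 0.5441)

At (-1, 1): F = (9.0000, -3.0000).
Jacobian J = [[6·x₁ - 4·x₂^2 + 2, -8·x₁·x₂ + 4·x₂], [2·x₁·x₂ - 10·x₁ + 5, x₁^2 + 5]].
At the point, J = [[-8.0000, 12.0000], [13.0000, 6.0000]] (det J = -204.0000).
Solving J·Δ = −F gives Δ = (0.4412, -0.4559).
Then the next iterate is (x₁, x₂)₁ = (-0.5588, 0.5441).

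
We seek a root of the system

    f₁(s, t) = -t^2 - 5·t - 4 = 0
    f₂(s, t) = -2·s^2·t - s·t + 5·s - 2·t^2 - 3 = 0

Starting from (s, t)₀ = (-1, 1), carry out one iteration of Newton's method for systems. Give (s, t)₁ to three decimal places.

(-0.518, -0.429)

At (-1, 1): F = (-10.000, -11.000).
Jacobian J = [[0, -2·t - 5], [-4·s·t - t + 5, -2·s^2 - s - 4·t]].
At the point, J = [[0.000, -7.000], [8.000, -5.000]] (det J = 56.000).
Solving J·Δ = −F gives Δ = (0.482, -1.429).
Then the next iterate is (s, t)₁ = (-0.518, -0.429).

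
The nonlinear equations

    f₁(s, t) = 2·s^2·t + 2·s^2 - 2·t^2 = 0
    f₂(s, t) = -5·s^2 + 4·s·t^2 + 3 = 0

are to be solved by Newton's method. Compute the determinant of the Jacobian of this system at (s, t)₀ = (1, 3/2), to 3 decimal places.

J = [[4·s·t + 4·s, 2·s^2 - 4·t], [-10·s + 4·t^2, 8·s·t]].
At the point, J = [[10.000, -4.000], [-1.000, 12.000]].
det J = 116.000.

116.000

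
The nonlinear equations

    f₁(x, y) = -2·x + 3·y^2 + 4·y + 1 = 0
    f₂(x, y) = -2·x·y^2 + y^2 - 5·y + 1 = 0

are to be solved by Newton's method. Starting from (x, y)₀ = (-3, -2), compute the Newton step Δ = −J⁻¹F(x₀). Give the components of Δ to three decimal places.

At (-3, -2): F = (11.000, 39.000).
Jacobian J = [[-2, 6·y + 4], [-2·y^2, -4·x·y + 2·y - 5]].
At the point, J = [[-2.000, -8.000], [-8.000, -33.000]] (det J = 2.000).
Solving J·Δ = −F gives Δ = (25.500, -5.000).

(25.500, -5.000)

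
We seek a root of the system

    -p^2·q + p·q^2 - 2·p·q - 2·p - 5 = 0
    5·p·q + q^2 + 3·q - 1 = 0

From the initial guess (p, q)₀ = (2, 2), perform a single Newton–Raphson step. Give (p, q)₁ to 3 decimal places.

(0.300, 1.294)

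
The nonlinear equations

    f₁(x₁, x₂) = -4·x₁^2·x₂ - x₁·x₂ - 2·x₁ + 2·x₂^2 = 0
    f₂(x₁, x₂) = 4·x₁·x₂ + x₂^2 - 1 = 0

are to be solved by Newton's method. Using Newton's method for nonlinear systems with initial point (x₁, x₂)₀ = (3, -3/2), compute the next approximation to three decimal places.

At (3, -3/2): F = (57.000, -16.750).
Jacobian J = [[-8·x₁·x₂ - x₂ - 2, -4·x₁^2 - x₁ + 4·x₂], [4·x₂, 4·x₁ + 2·x₂]].
At the point, J = [[35.500, -45.000], [-6.000, 9.000]] (det J = 49.500).
Solving J·Δ = −F gives Δ = (4.864, 5.104).
Then the next iterate is (x₁, x₂)₁ = (7.864, 3.604).

(7.864, 3.604)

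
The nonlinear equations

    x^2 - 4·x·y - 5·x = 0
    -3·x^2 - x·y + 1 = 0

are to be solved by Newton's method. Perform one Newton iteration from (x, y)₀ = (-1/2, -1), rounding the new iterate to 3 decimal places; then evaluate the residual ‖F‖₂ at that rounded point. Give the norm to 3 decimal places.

0.117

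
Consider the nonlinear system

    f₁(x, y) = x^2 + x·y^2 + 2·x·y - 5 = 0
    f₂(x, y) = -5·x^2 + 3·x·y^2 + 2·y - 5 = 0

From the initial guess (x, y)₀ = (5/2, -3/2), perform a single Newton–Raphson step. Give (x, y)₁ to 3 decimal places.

(2.175, -2.302)

At (5/2, -3/2): F = (-0.625, -22.375).
Jacobian J = [[2·x + y^2 + 2·y, 2·x·y + 2·x], [-10·x + 3·y^2, 6·x·y + 2]].
At the point, J = [[4.250, -2.500], [-18.250, -20.500]] (det J = -132.750).
Solving J·Δ = −F gives Δ = (-0.325, -0.802).
Then the next iterate is (x, y)₁ = (2.175, -2.302).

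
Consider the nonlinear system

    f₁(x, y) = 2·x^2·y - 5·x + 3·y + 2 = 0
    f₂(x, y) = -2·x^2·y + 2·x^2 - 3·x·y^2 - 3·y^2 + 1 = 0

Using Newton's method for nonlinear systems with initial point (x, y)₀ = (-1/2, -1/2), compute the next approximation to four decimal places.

(-0.2740, -1.0274)

At (-1/2, -1/2): F = (2.7500, 1.3750).
Jacobian J = [[4·x·y - 5, 2·x^2 + 3], [-4·x·y + 4·x - 3·y^2, -2·x^2 - 6·x·y - 6·y]].
At the point, J = [[-4.0000, 3.5000], [-3.7500, 1.0000]] (det J = 9.1250).
Solving J·Δ = −F gives Δ = (0.2260, -0.5274).
Then the next iterate is (x, y)₁ = (-0.2740, -1.0274).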